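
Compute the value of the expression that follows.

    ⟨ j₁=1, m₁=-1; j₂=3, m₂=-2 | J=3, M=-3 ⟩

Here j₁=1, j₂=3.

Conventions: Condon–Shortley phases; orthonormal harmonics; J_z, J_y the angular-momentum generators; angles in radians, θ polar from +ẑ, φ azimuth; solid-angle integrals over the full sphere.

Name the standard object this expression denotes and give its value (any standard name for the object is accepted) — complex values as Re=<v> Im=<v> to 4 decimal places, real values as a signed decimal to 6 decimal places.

This is a Clebsch–Gordan (vector-coupling) coefficient.
j₁+j₂−J=1  J+j₁−j₂=1  J−j₁+j₂=5  j₁+j₂+J+1=8
(j₁±m₁, j₂±m₂, J±M) = (0,2,1,5,0,6)
P² = 3600
sum k=1..1:
  [1] −1/120 = -1/120
S = -1/120
C² = P²·S² = 1/4 ; C = -0.500000

Clebsch–Gordan coefficient, −√(1/4) ≈ -0.500000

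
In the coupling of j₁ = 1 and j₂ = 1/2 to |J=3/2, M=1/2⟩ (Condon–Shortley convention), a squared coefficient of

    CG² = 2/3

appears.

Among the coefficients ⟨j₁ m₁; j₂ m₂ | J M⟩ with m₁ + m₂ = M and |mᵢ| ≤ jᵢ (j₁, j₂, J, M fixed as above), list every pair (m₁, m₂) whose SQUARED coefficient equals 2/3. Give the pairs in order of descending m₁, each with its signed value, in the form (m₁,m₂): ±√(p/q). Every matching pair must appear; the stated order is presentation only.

Admissible pairs with m₁+m₂ = M = 1/2: (0,1/2), (1,-1/2)
  (m₁,m₂)=(1,-1/2): CG² = 1/3, CG = +√(1/3)
  (m₁,m₂)=(0,1/2): CG² = 2/3, CG = +√(2/3)   ← matches the target
Pairs with CG² = 2/3: (0,1/2): +√(2/3)

(0,1/2): +√(2/3)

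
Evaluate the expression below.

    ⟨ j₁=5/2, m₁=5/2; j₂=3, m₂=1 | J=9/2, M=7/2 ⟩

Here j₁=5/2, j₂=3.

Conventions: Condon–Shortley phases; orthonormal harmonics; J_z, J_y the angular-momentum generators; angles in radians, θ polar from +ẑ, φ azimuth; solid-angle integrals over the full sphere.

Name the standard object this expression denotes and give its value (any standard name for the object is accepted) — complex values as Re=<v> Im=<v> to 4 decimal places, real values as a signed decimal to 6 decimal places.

This is a Clebsch–Gordan (vector-coupling) coefficient.
triangle: 1!·4!·5!/11! = 2880/39916800
(j±m)!: 5!·0!·4!·2!·8!·1! = 232243200
prefactor² = (2J+1)·Δ·N² = 1843200/11
  k=0: +1/(0!·1!·0!·4!·4!·1!) = 1/576
Σ = 1/576  ⇒  CG² = 1843200/11·(1/576)² = 50/99
CG = +√(50/99) = +0.710669

Clebsch–Gordan coefficient, +√(50/99) ≈ +0.710669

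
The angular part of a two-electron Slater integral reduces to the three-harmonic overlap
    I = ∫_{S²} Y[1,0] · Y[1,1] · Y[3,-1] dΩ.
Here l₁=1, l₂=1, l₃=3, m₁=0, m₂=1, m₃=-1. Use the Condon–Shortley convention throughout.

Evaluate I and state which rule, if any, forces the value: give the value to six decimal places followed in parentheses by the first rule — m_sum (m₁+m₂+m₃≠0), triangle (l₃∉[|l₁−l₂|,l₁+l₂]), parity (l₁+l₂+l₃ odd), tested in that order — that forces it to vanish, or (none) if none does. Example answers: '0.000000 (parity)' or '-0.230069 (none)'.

0.000000 (triangle)

l₃=3 ∉ [0,2] — triangle fails ⇒ I = 0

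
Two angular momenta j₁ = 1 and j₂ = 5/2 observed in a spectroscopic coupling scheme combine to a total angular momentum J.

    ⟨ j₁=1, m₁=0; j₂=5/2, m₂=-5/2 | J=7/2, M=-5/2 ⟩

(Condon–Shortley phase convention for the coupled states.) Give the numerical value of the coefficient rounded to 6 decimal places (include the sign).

j₁+j₂−J=0  J+j₁−j₂=2  J−j₁+j₂=5  j₁+j₂+J+1=8
(j₁±m₁, j₂±m₂, J±M) = (1,1,0,5,1,6)
P² = 28800/7
sum k=0..0:
  [0] +1/120 = 1/120
S = 1/120
C² = P²·S² = 2/7 ; C = +0.534522

+√(2/7) ≈ +0.534522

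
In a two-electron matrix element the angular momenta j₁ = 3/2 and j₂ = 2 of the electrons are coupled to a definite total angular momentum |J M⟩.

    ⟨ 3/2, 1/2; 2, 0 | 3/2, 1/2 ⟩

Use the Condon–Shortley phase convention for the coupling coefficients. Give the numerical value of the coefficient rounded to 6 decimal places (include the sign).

triangle: 2!×1!×2!/6! = 4/720
(j±m)!: 2!×1!×2!×2!×2!×1! = 16
prefactor² = (2J+1)×Δ×N² = 16/45
  k=0: +1/(0!×2!×1!×2!×0!×0!) = 1/4
  k=1: −1/(1!×1!×0!×1!×1!×1!) = -1
Σ = -3/4  ⇒  CG² = 16/45×(-3/4)² = 1/5
CG = −√(1/5) = -0.447214

−√(1/5) = -0.447214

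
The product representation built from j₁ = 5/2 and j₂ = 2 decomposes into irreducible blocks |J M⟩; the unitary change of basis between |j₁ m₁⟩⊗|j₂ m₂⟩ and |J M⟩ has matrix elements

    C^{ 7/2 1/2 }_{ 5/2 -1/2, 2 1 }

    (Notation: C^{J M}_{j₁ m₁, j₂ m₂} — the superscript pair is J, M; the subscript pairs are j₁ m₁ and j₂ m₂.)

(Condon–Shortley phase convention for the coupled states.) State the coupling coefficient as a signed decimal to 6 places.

triangle: 1!·4!·3!/9! = 144/362880
(j±m)!: 2!·3!·3!·1!·4!·3! = 10368
prefactor² = (2J+1)·Δ·N² = 1152/35
  k=0: +1/(0!·1!·3!·3!·1!·0!) = 1/36
  k=1: −1/(1!·0!·2!·2!·2!·1!) = -1/8
Σ = -7/72  ⇒  CG² = 1152/35·(-7/72)² = 14/45
CG = −√(14/45) = -0.557773

−√(14/45) ≈ -0.557773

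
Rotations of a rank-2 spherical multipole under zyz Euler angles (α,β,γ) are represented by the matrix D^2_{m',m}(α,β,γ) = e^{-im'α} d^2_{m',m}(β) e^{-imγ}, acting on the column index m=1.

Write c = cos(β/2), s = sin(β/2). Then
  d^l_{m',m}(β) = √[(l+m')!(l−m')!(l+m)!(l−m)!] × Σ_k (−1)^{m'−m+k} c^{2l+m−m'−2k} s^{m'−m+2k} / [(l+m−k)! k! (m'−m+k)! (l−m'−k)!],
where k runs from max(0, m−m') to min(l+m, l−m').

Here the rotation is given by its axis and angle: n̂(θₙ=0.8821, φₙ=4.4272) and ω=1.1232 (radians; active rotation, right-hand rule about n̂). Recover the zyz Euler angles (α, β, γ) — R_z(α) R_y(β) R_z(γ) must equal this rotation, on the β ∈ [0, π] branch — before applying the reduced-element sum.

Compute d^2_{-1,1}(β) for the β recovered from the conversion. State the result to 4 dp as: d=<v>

d=0.3928

Axis–angle → zyz. n̂ = (sinθₙcosφₙ, sinθₙsinφₙ, cosθₙ) = (-0.217215, -0.740890, +0.635531), ω = 1.1232.
R = I cosω + sinω [n̂]ₓ + (1−cosω) n̂n̂ᵀ gives
  R = [+0.459562, -0.481644, -0.746205; +0.664206, +0.744146, -0.071254; +0.589605, -0.462888, +0.661892]
β = atan2(√(R₁₃²+R₂₃²), R₃₃) = 0.847456; α = atan2(R₂₃, R₁₃) mod 2π = 3.236793; γ = atan2(R₃₂, −R₃₁) mod 2π = 3.807171
d^2_{-1,1}(β=0.8475) via the finite sum:
With c≡cos(β/2)=0.911562 and s≡sin(β/2)=0.411162, N=[1·6·6·1]^{1/2}=6.000000
The bounds max(0,m−m')=2 and min(l+m,l−m')=3 give 2 terms
  k=2: (−1)^0·6.0000/(2)·0.9116^2·0.4112^2 = +0.421424
  k=3: (−1)^1·6.0000/(6)·0.9116^0·0.4112^4 = -0.028579
d^2_{-1,1}(0.8475) = +0.421424 -0.028579 = +0.392845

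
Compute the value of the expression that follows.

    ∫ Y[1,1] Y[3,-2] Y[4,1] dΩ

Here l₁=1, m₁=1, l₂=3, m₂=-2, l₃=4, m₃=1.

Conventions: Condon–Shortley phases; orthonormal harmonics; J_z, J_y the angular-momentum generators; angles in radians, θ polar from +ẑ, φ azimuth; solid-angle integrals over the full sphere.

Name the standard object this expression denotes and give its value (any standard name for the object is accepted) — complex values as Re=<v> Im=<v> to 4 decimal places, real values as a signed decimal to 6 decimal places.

This is a Gaunt coefficient — the integral of a triple product of spherical harmonics over the sphere.
Rules hold: Σm=0, L=8 even, 2≤4≤4.
N = 3·7·9 = 189
Δ = 0!·2!·6!/9! = 1/252
Racah Σ t=0..0: t=0:+1/36 = 1/36
⇒ 3j(1 3 4; 0 0 0)² = 4/63, sgn +1
Racah Σ t=0..0: t=0:+1/240 = 1/240
⇒ 3j(1 3 4; 1 -2 1)² = 1/84, sgn -1
4πI² = N·(3j₀)²·(3jₘ)² = 1/7
I = -1·√(0.142857/4π) = -0.10662181

Gaunt coefficient, -0.106622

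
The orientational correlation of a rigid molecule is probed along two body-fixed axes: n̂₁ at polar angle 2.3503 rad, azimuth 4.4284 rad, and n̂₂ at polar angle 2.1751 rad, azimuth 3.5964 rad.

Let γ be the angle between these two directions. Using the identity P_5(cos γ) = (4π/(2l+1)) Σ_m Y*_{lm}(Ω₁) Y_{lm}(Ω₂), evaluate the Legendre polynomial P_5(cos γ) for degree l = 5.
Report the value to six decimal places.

Term-by-term m-sum for l=5 (normalisation 4π/11 = 1.142397):
  term(m=-5) = -0.00776 - 0.01260j   from Y*(Ω₁)=-0.08353 - 0.01270j, Y(Ω₂)=0.11326 + 0.13358j
  term(m=-4) = -0.09922 - 0.01871j   from Y*(Ω₁)=-0.11123 + 0.23947j, Y(Ω₂)=0.09403 + 0.37066j
  term(m=-3) = -0.12589 + 0.09483j   from Y*(Ω₁)=0.32291 + 0.28255j, Y(Ω₂)=-0.07527 + 0.35954j
  term(m=-2) = 0.00056 - 0.00594j   from Y*(Ω₁)=0.24504 - 0.15636j, Y(Ω₂)=0.01261 - 0.01620j
  term(m=-1) = 0.04254 + 0.04670j   from Y*(Ω₁)=0.05046 + 0.17287j, Y(Ω₂)=0.31514 - 0.15410j
  term(m=+0) = 0.02373 + 0.00000j   from Y*(Ω₁)=0.34581 + 0.00000j, Y(Ω₂)=0.06861 + 0.00000j
  term(m=+1) = 0.04254 - 0.04670j   from Y*(Ω₁)=-0.05046 + 0.17287j, Y(Ω₂)=-0.31514 - 0.15410j
  term(m=+2) = 0.00056 + 0.00594j   from Y*(Ω₁)=0.24504 + 0.15636j, Y(Ω₂)=0.01261 + 0.01620j
  term(m=+3) = -0.12589 - 0.09483j   from Y*(Ω₁)=-0.32291 + 0.28255j, Y(Ω₂)=0.07527 + 0.35954j
  term(m=+4) = -0.09922 + 0.01871j   from Y*(Ω₁)=-0.11123 - 0.23947j, Y(Ω₂)=0.09403 - 0.37066j
  term(m=+5) = -0.00776 + 0.01260j   from Y*(Ω₁)=0.08353 - 0.01270j, Y(Ω₂)=-0.11326 + 0.13358j
Accumulated sum -0.35583 - 0.00000j; after 4π/(2l+1) scaling, -0.40650 - 0.00000j ⇒ P_5 = -0.406503

-0.406503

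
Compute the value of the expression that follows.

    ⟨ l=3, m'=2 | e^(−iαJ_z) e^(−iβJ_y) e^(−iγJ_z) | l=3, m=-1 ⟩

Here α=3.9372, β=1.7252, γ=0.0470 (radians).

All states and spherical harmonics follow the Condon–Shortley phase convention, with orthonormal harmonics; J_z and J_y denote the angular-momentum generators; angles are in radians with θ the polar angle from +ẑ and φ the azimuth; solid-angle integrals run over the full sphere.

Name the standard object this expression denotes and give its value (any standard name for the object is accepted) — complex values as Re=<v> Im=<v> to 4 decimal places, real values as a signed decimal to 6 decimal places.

This is a Wigner D-matrix element — the rotation-matrix element ⟨l m'| R(α,β,γ) |l m⟩ in the angular-momentum basis.
Split into d^3_{2,-1}(β=1.7252) × two z-phases.
With c≡cos(β/2)=0.650465 and s≡sin(β/2)=0.759536, N=[120·1·2·24]^{1/2}=75.894664
The bounds max(0,m−m')=0 and min(l+m,l−m')=1 give 2 terms
  k=0: (−1)^3·75.8947/(12)·0.6505^3·0.7595^3 = -0.762689
  k=1: (−1)^4·75.8947/(24)·0.6505^1·0.7595^5 = +0.519956
d^3_{2,-1}(1.7252) = -0.762689 +0.519956 = -0.242732
Phases: e^{-i·(2)·3.9372}=-0.020417-0.999792i, e^{-i·(-1)·0.0470}=+0.998896+0.046983i ⇒ D=-0.006451+0.242647i

Wigner D-matrix element, Re=-0.0065 Im=0.2426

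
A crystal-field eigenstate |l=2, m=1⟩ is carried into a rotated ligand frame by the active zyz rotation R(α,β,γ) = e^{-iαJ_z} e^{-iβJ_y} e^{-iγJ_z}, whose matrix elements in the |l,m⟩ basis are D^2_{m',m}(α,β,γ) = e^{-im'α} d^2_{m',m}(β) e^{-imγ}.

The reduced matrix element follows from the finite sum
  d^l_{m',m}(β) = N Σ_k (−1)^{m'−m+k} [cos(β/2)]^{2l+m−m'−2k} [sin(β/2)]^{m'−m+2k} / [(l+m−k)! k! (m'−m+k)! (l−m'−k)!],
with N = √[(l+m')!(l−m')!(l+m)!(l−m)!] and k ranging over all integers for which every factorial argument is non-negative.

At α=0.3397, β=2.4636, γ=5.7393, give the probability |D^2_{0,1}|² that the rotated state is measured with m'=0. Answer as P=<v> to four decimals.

D^2_{0,1}(0.3397,2.4636,5.7393) = e^{-i·0·0.3397}·d^2_{0,1}(2.4636)·e^{-i·1·5.7393}. Compute d first:
c=cos(2.463600/2)=0.332541, s=sin(2.463600/2)=0.943089; N=√[2·2·6·1]=4.898979
k∈{1,2} keeps every argument non-negative
  k=1: (−1)^0·4.8990/(2)·0.3325^3·0.9431^1 = +0.084950
  k=2: (−1)^1·4.8990/(2)·0.3325^1·0.9431^3 = -0.683248
d^2_{0,1}(2.4636) = +0.084950 -0.683248 = -0.598298
|D^2_{0,1}|² = |d^2_{0,1}(β)|² = (-0.598298)² = 0.357961 (the z-rotation phases have unit modulus)

P=0.3580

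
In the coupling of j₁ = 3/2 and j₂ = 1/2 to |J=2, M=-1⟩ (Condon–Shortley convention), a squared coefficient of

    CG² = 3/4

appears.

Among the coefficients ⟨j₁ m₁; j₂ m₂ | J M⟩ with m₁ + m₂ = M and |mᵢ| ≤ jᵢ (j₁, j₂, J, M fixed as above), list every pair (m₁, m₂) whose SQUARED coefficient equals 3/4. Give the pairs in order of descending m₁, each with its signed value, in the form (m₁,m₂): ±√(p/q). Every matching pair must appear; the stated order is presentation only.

Admissible pairs with m₁+m₂ = M = -1: (-3/2,1/2), (-1/2,-1/2)
  (m₁,m₂)=(-1/2,-1/2): CG² = 3/4, CG = +√(3/4)   ← matches the target
  (m₁,m₂)=(-3/2,1/2): CG² = 1/4, CG = +√(1/4)
Pairs with CG² = 3/4: (-1/2,-1/2): +√(3/4)

(-1/2,-1/2): +√(3/4)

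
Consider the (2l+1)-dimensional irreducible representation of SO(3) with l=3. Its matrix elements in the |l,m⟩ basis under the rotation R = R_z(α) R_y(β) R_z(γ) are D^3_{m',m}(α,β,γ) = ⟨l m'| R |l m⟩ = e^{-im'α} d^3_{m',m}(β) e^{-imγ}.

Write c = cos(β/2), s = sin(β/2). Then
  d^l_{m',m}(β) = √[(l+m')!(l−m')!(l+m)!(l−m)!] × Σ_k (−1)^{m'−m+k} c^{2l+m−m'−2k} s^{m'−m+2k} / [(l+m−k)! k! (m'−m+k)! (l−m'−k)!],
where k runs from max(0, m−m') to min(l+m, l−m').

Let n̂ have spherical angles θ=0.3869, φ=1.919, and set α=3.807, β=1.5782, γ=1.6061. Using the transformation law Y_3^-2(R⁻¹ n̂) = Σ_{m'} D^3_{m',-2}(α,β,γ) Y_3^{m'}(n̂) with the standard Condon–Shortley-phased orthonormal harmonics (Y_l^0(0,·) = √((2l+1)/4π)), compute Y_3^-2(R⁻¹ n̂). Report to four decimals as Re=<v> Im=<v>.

Need the full column D^3_{m',-2} for m'=−3..3 at α=3.8070, β=1.5782, γ=1.6061.
cos(β/2)=0.704484, sin(β/2)=0.709720
d^3_{-3,-2}: single k=1 term ⇒ +0.301661;  D = -0.143573+0.265304i
d^3_{-2,-2}: k∈[0..1] ⇒ +0.122244 -0.620339 = -0.498095;  D = +0.083962+0.490967i
d^3_{-1,-2}: k∈[0..1] ⇒ -0.389443 +0.790504 = +0.401062;  D = +0.297247+0.269249i
d^3_{0,-2}: k∈[0..1] ⇒ +0.679547 -0.689684 = -0.010137;  D = +0.010112+0.000715i
d^3_{1,-2}: k∈[0..1] ⇒ -0.790504 +0.401148 = -0.389356;  D = -0.322488+0.218173i
d^3_{2,-2}: k∈[0..1] ⇒ +0.629593 -0.127797 = +0.501796;  D = -0.153359+0.477787i
d^3_{3,-2}: single k=0 term ⇒ -0.310728;  D = +0.107953+0.291373i
Y_3^{m'}(θ=0.3869,φ=1.919) and Σ D·Y over m':
  (-0.1436+0.2653i)·(+0.0194+0.0113i)  (+0.0840+0.4910i)·(-0.1034+0.0864i)  (+0.2972+0.2692i)·(-0.1368-0.3769i)  (+0.0101+0.0007i)·(+0.4452+0.0000i)  (-0.3225+0.2182i)·(+0.1368-0.3769i)  (-0.1534+0.4778i)·(-0.1034-0.0864i)  (+0.1080+0.2914i)·(-0.0194+0.0113i)
Y_3^-2(R⁻¹ n̂) = +0.098317-0.077690i

Re=0.0983 Im=-0.0777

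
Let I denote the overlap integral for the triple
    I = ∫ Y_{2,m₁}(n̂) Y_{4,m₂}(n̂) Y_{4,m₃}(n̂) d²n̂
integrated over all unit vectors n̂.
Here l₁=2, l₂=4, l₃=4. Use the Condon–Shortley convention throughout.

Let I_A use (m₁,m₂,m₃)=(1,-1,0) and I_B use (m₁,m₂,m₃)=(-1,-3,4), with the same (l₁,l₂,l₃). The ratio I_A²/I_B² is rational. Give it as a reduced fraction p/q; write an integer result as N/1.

5/98

Same 2,4,4: normalisation and zero-m 3j drop out of the ratio.
A: Δ: 2! 2! 6! / 11! → 1/13860; sum: t=0:+1/72 t=1:−1/96 = 1/288; 3j²(2 4 4; 1 -1 0) = Δ·Π!·Σ² = 1/462  (sign +1)
B: Δ: 2! 2! 6! / 11! → 1/13860; sum: t=1:−1/1440 = -1/1440; 3j²(2 4 4; -1 -3 4) = Δ·Π!·Σ² = 7/165  (sign -1)
I_A²/I_B² = (1/462)/(7/165) = 5/98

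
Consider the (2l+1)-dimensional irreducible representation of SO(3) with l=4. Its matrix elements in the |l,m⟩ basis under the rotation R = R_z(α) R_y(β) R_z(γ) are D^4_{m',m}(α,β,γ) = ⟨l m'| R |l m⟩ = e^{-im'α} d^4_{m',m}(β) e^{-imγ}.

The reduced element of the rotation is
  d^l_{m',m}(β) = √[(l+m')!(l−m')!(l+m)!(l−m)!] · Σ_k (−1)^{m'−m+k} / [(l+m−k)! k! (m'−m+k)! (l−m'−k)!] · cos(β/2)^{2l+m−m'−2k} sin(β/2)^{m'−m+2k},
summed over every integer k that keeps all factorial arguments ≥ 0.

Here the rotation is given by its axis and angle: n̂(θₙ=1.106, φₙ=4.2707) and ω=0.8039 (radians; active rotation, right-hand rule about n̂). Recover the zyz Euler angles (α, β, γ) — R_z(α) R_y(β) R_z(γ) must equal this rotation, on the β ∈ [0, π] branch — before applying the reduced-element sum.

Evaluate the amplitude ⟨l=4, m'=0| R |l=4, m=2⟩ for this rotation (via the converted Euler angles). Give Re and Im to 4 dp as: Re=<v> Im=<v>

Axis–angle → zyz. n̂ = (sinθₙcosφₙ, sinθₙsinφₙ, cosθₙ) = (-0.382118, -0.808125, +0.448241), ω = 0.8039.
R = I cosω + sinω [n̂]ₓ + (1−cosω) n̂n̂ᵀ gives
  R = [+0.738598, -0.228241, -0.634333; +0.417286, +0.893805, +0.164272; +0.529476, -0.386030, +0.755405]
β = atan2(√(R₁₃²+R₂₃²), R₃₃) = 0.714525; α = atan2(R₂₃, R₁₃) mod 2π = 2.888191; γ = atan2(R₃₂, −R₃₁) mod 2π = 3.771569
Split into d^4_{0,2}(β=0.7145) × two z-phases.
With c≡cos(β/2)=0.936858 and s≡sin(β/2)=0.349711, N=[24·24·720·2]^{1/2}=910.735966
k∈{2,3,4} keeps every argument non-negative
  k=2: (−1)^0·910.7360/(96)·0.9369^6·0.3497^2 = +0.784479
  k=3: (−1)^1·910.7360/(36)·0.9369^4·0.3497^4 = -0.291488
  k=4: (−1)^2·910.7360/(96)·0.9369^2·0.3497^6 = +0.015231
d^4_{0,2}(0.7145) = +0.784479 -0.291488 +0.015231 = +0.508221
Attach z-rotation phases: D = e^{-i(0)(2.8882)}·(+0.508221)·e^{-i(2)(3.7716)} = +0.155446-0.483865i

Re=0.1554 Im=-0.4839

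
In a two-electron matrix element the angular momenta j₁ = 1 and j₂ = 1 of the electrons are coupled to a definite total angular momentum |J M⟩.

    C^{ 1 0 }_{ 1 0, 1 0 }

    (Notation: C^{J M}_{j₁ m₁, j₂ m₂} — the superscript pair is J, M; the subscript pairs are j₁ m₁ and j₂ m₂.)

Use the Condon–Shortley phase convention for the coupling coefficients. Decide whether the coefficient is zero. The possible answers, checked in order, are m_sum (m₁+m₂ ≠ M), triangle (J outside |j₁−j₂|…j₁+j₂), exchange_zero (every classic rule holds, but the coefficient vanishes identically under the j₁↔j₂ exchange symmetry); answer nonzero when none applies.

m-sum: m₁+m₂ = 0+0 = 0, M = 0  ✓
triangle: |j₁−j₂| = 0 ≤ J = 1 ≤ j₁+j₂ = 2  ✓
exchange: j₁=j₂ and m₁=m₂, and (−1)^(j₁+j₂−J) = (−1)^1 = −1 forces ⟨j₁m₁;j₂m₂|JM⟩ = −⟨j₂m₂;j₁m₁|JM⟩ = −⟨j₁m₁;j₂m₂|JM⟩ ⇒ the coefficient vanishes identically
Racah sum check: Σ_k collapses to 0 ⇒ CG = 0

exchange_zero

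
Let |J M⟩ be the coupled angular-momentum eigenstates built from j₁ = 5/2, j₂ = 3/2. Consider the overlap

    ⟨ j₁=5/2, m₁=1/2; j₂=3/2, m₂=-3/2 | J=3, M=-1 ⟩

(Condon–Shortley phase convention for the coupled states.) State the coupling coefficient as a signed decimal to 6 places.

triangle: 1!×4!×2!/8! = 48/40320
(j±m)!: 3!×2!×0!×3!×2!×4! = 3456
prefactor² = (2J+1)×Δ×N² = 144/5
  k=0: +1/(0!×1!×2!×0!×2!×2!) = 1/8
Σ = 1/8  ⇒  CG² = 144/5×(1/8)² = 9/20
CG = +√(9/20) = +0.670820

+√(9/20) ≈ +0.670820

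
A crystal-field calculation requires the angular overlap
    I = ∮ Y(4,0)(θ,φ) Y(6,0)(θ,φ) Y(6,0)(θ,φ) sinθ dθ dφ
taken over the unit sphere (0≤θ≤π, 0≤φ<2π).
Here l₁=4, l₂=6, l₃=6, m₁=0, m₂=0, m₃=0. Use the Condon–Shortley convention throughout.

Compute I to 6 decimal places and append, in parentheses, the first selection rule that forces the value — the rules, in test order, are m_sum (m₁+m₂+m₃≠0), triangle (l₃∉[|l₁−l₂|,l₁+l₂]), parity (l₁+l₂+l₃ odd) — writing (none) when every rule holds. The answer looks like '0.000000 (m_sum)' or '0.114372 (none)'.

m-sum 0 ✓  L=16 even ✓  2≤6≤10 ✓
Π(2lᵢ+1) = 9×13×13 = 1521
triangle coeff Δ(4,6,6) = 1/15315300
Σ_t [0,4]: t=0:+1/829440 t=1:−1/25920 t=2:+1/9216 t=3:−1/25920 t=4:+1/829440 = 7/207360
(3j)²=28/2431 [(4 6 6; 0 0 0)], sign=+1
(m-triple is (0,0,0) — same symbol as above.)
⇒ 4πI² = 7056/34969
I = (+1)√(7056/34969/(4π)) = 0.12671638
No selection rule forces the value: the integral is nonzero (none).

0.126716 (none)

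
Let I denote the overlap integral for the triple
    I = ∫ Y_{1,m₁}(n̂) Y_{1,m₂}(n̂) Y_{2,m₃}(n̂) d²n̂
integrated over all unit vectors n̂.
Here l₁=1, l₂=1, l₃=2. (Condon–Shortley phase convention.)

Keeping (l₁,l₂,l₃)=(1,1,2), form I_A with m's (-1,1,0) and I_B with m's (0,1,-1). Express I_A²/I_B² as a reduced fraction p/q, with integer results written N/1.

l's match ⇒ only the (l;m) 3-j factors differ between A and B.
A: triangle coeff Δ(1,1,2) = 1/30; Σ_t [0,0]: t=0:+1/4 = 1/4; (3j)²=1/30 [(1 1 2; -1 1 0)], sign=+1
B: triangle coeff Δ(1,1,2) = 1/30; Σ_t [0,0]: t=0:+1/2 = 1/2; (3j)²=1/10 [(1 1 2; 0 1 -1)], sign=-1
I_A²/I_B² = (1/30)/(1/10) = 1/3

1/3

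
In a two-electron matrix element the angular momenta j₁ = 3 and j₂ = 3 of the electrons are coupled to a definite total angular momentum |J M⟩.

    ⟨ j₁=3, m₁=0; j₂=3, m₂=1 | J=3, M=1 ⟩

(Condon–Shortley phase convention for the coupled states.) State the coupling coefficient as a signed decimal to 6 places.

+√(1/6) = +0.408248

j₁+j₂−J=3  J+j₁−j₂=3  J−j₁+j₂=3  j₁+j₂+J+1=10
(j₁±m₁, j₂±m₂, J±M) = (3,3,4,2,4,2)
P² = 864/25
sum k=1..3:
  [1] −1/24 = -1/24
  [2] +1/8 = 1/8
  [3] −1/72 = -1/72
S = 5/72
C² = P²·S² = 1/6 ; C = +0.408248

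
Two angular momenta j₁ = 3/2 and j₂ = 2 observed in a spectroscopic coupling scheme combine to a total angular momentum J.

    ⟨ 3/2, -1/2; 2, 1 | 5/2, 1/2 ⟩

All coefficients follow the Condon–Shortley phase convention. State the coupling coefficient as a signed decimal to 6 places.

j₁+j₂−J=1  J+j₁−j₂=2  J−j₁+j₂=3  j₁+j₂+J+1=7
(j₁±m₁, j₂±m₂, J±M) = (1,2,3,1,3,2)
P² = 72/35
sum k=0..1:
  [0] +1/12 = 1/12
  [1] −1/2 = -1/2
S = -5/12
C² = P²·S² = 5/14 ; C = -0.597614

−√(5/14) = -0.597614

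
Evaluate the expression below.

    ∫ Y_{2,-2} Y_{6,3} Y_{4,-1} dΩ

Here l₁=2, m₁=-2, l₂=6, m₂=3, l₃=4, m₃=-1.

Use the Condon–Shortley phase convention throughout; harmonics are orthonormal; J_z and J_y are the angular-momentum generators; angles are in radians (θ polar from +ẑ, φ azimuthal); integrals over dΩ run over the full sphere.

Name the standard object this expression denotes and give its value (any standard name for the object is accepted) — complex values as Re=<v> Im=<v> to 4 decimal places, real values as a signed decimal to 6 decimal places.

This is a Gaunt coefficient — the integral of a triple product of spherical harmonics over the sphere.
Checks pass: Σm=0; 12 even; l₃=4∈[4,8].
(2·2+1)(2·6+1)(2·4+1) = 585
Δ: 4! 0! 8! / 13! → 1/6435
sum: t=2:+1/2304 = 1/2304
3j²(2 6 4; 0 0 0) = Δ·Π!·Σ² = 5/143  (sign +1)
sum: t=4:+1/17280 = 1/17280
3j²(2 6 4; -2 3 -1) = Δ·Π!·Σ² = 14/715  (sign -1)
combine: 4πI² = 585·5/143·14/715 = 630/1573
take √, sign -1: I = -0.17852580

Gaunt coefficient, -0.178526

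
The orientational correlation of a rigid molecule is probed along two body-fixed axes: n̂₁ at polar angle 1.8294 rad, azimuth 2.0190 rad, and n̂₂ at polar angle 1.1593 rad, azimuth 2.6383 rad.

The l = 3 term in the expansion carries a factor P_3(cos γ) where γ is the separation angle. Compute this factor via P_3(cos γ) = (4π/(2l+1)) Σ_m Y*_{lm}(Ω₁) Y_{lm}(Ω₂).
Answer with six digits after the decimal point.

-0.335273

Summing Y*_{l m}(θ₁,φ₁)·Y_{l m}(θ₂,φ₂) over m ∈ [−3, 3]; prefactor 4π/(2·3+1) = 1.795196:
  m=-3: Y*=+0.367370-0.084540i  Y=-0.019556-0.320622i  product -0.034290-0.116134i
  m=-2: Y*=+0.152522+0.190790i  Y=+0.183621+0.290157i  product -0.027353+0.079288i
  m=-1: Y*=+0.091120-0.189502i  Y=+0.051914+0.028583i  product +0.010147-0.007233i
  m=+0: Y*=+0.255092-0.000000i  Y=-0.328391+0.000000i  product -0.083770+0.000000i
  m=+1: Y*=-0.091120-0.189502i  Y=-0.051914+0.028583i  product +0.010147+0.007233i
  m=+2: Y*=+0.152522-0.190790i  Y=+0.183621-0.290157i  product -0.027353-0.079288i
  m=+3: Y*=-0.367370-0.084540i  Y=+0.019556-0.320622i  product -0.034290+0.116134i
Σ over m = -0.186761+0.000000i; ×(4π/7) → -0.335273+0.000000i. Real part: -0.335273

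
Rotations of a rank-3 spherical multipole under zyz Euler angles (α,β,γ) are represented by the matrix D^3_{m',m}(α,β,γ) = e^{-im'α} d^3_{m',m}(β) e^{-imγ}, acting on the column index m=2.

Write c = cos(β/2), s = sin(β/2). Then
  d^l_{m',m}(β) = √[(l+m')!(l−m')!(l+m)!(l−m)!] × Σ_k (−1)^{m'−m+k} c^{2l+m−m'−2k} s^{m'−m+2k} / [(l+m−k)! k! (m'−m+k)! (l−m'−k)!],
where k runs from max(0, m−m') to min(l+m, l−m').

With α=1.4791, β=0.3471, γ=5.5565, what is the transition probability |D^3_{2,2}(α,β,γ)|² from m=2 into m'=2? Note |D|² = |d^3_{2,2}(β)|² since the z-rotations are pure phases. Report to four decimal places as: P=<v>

D^3_{2,2}(1.4791,0.3471,5.5565) = e^{-i·2·1.4791}·d^3_{2,2}(0.3471)·e^{-i·2·5.5565}. Compute d first:
With c≡cos(β/2)=0.984978 and s≡sin(β/2)=0.172680, N=[120·1·120·1]^{1/2}=120.000000
k∈{0,1} keeps every argument non-negative
  k=0: (−1)^0·120.0000/(120)·0.9850^6·0.1727^0 = +0.913186
  k=1: (−1)^1·120.0000/(24)·0.9850^4·0.1727^2 = -0.140333
d^3_{2,2}(0.3471) = +0.913186 -0.140333 = +0.772852
|D^3_{2,2}|² = |d^3_{2,2}(β)|² = (+0.772852)² = 0.597301 (the z-rotation phases have unit modulus)

P=0.5973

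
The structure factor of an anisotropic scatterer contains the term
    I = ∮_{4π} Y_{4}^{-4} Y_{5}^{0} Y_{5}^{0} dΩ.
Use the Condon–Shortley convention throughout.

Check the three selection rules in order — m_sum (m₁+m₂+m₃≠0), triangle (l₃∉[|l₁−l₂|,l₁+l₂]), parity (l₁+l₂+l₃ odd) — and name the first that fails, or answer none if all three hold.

m₁+m₂+m₃ = -4 + 0 + 0 = -4  ✗
triangle: |4−5|=1 ≤ l₃=5 ≤ 4+5=9
parity: l₁+l₂+l₃ = 14 is even

m_sum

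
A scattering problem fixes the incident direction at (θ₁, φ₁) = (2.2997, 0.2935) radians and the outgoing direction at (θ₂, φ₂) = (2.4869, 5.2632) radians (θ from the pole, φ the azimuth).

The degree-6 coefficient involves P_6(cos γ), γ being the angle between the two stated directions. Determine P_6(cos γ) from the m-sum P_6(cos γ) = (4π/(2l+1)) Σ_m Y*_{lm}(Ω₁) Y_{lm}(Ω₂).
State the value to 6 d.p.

0.053007

Term-by-term m-sum for l=6 (normalisation 4π/13 = 0.966644):
  [-6]  conj(Y_{6,-6})(Ω₁) = (-0.015730, 0.081700) ; Y_{6,-6}(Ω₂) = (0.024297, -0.004003) ; Δ = (-0.000055, 0.002048)
  [-5]  conj(Y_{6,-5})(Ω₁) = (-0.026537, -0.255987) ; Y_{6,-5}(Ω₂) = (-0.041994, 0.102882) ; Δ = (0.027451, 0.008020)
  [-4]  conj(Y_{6,-4})(Ω₁) = (0.165602, 0.395211) ; Y_{6,-4}(Ω₂) = (-0.171686, -0.234265) ; Δ = (0.064152, -0.106647)
  [-3]  conj(Y_{6,-3})(Ω₁) = (-0.215531, -0.260986) ; Y_{6,-3}(Ω₂) = (0.455944, -0.037305) ; Δ = (-0.108006, -0.110955)
  [-2]  conj(Y_{6,-2})(Ω₁) = (-0.074040, -0.049253) ; Y_{6,-2}(Ω₂) = (-0.149575, 0.295062) ; Δ = (0.025607, -0.014479)
  [-1]  conj(Y_{6,-1})(Ω₁) = (0.355451, 0.107427) ; Y_{6,-1}(Ω₂) = (0.084493, 0.137562) ; Δ = (0.015255, 0.057973)
  [+0]  conj(Y_{6,0})(Ω₁) = (-0.015544, -0.000000) ; Y_{6,0}(Ω₂) = (-0.387738, 0.000000) ; Δ = (0.006027, 0.000000)
  [+1]  conj(Y_{6,1})(Ω₁) = (-0.355451, 0.107427) ; Y_{6,1}(Ω₂) = (-0.084493, 0.137562) ; Δ = (0.015255, -0.057973)
  [+2]  conj(Y_{6,2})(Ω₁) = (-0.074040, 0.049253) ; Y_{6,2}(Ω₂) = (-0.149575, -0.295062) ; Δ = (0.025607, 0.014479)
  [+3]  conj(Y_{6,3})(Ω₁) = (0.215531, -0.260986) ; Y_{6,3}(Ω₂) = (-0.455944, -0.037305) ; Δ = (-0.108006, 0.110955)
  [+4]  conj(Y_{6,4})(Ω₁) = (0.165602, -0.395211) ; Y_{6,4}(Ω₂) = (-0.171686, 0.234265) ; Δ = (0.064152, 0.106647)
  [+5]  conj(Y_{6,5})(Ω₁) = (0.026537, -0.255987) ; Y_{6,5}(Ω₂) = (0.041994, 0.102882) ; Δ = (0.027451, -0.008020)
  [+6]  conj(Y_{6,6})(Ω₁) = (-0.015730, -0.081700) ; Y_{6,6}(Ω₂) = (0.024297, 0.004003) ; Δ = (-0.000055, -0.002048)
Total Σ_m = (0.054836, -0.000000). Multiply by 0.966644: (0.053007, -0.000000). P_6(cos γ) = 0.053007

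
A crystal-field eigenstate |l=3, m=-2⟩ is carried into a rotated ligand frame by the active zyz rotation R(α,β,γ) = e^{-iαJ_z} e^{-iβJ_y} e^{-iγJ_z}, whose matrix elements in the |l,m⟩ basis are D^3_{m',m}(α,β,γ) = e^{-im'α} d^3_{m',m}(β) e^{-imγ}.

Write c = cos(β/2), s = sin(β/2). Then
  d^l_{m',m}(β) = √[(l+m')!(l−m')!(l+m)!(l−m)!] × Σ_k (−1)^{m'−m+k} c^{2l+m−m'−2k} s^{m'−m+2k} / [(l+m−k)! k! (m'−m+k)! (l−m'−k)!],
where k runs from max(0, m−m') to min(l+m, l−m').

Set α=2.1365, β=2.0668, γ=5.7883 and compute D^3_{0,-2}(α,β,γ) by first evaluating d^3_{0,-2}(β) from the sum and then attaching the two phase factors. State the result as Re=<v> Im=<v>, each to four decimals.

Split into d^3_{0,-2}(β=2.0668) × two z-phases.
Half-angle: c=0.511901, s=0.859044. N=√(6·6·1·120)=65.726707
k: max(0,(-2)−(0))=0 … min(3+(-2),3−(0))=1
  k=0: (−1)^2·65.7267/(12)·0.5119^4·0.8590^2 = +0.277547
  k=1: (−1)^3·65.7267/(12)·0.5119^2·0.8590^4 = -0.781619
d^3_{0,-2}(2.0668) = +0.277547 -0.781619 = -0.504072
Attach z-rotation phases: D = e^{-i(0)(2.1365)}·(-0.504072)·e^{-i(-2)(5.7883)} = -0.276676+0.421354i

Re=-0.2767 Im=0.4214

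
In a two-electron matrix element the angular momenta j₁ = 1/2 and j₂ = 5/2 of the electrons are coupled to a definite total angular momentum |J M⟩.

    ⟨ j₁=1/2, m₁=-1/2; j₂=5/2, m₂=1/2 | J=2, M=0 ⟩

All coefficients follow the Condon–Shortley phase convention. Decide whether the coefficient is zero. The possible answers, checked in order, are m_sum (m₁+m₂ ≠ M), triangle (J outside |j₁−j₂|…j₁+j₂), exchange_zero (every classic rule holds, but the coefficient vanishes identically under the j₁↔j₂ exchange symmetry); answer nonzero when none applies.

m-sum: m₁+m₂ = -1/2+1/2 = 0, M = 0  ✓
triangle: |j₁−j₂| = 2 ≤ J = 2 ≤ j₁+j₂ = 3  ✓
exchange: j₁≠j₂ or m₁≠m₂ — the exchange symmetry imposes no constraint here
value check: CG = −√(1/2) = -0.707107 ≠ 0

nonzero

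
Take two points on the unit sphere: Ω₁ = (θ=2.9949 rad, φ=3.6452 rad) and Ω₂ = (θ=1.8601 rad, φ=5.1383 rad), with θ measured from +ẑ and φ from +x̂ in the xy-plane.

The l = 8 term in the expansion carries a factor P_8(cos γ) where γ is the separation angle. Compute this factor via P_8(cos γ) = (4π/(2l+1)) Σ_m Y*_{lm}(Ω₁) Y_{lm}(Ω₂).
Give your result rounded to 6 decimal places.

Addition theorem: P_8(cos γ) = (4π/17) Σ_m Y*_{lm}(Ω₁) Y_{lm}(Ω₂), m = −8…8:
  [-8]  conj(Y_{8,-8})(Ω₁) = (-0.000000, -0.000000) ; Y_{8,-8}(Ω₂) = (-0.354148, 0.096374) ; Δ = (0.000000, 0.000000)
  [-7]  conj(Y_{8,-7})(Ω₁) = (-0.000003, -0.000001) ; Y_{8,-7}(Ω₂) = (0.069713, -0.431393) ; Δ = (-0.000001, 0.000001)
  [-6]  conj(Y_{8,-6})(Ω₁) = (-0.000050, 0.000006) ; Y_{8,-6}(Ω₂) = (0.053676, 0.035639) ; Δ = (-0.000003, -0.000001)
  [-5]  conj(Y_{8,-5})(Ω₁) = (-0.000509, 0.000366) ; Y_{8,-5}(Ω₂) = (0.283045, -0.176966) ; Δ = (-0.000079, 0.000194)
  [-4]  conj(Y_{8,-4})(Ω₁) = (-0.002506, 0.005273) ; Y_{8,-4}(Ω₂) = (0.025921, 0.193969) ; Δ = (-0.001088, -0.000349)
  [-3]  conj(Y_{8,-3})(Ω₁) = (0.002411, 0.040152) ; Y_{8,-3}(Ω₂) = (0.239919, 0.072396) ; Δ = (-0.002328, 0.009808)
  [-2]  conj(Y_{8,-2})(Ω₁) = (0.104437, 0.165262) ; Y_{8,-2}(Ω₂) = (-0.159172, 0.181857) ; Δ = (-0.046678, -0.007312)
  [-1]  conj(Y_{8,-1})(Ω₁) = (0.519826, 0.286422) ; Y_{8,-1}(Ω₂) = (0.086326, 0.190279) ; Δ = (-0.009626, 0.123638)
  [+0]  conj(Y_{8,0})(Ω₁) = (0.754030, -0.000000) ; Y_{8,0}(Ω₂) = (-0.252956, 0.000000) ; Δ = (-0.190736, 0.000000)
  [+1]  conj(Y_{8,1})(Ω₁) = (-0.519826, 0.286422) ; Y_{8,1}(Ω₂) = (-0.086326, 0.190279) ; Δ = (-0.009626, -0.123638)
  [+2]  conj(Y_{8,2})(Ω₁) = (0.104437, -0.165262) ; Y_{8,2}(Ω₂) = (-0.159172, -0.181857) ; Δ = (-0.046678, 0.007312)
  [+3]  conj(Y_{8,3})(Ω₁) = (-0.002411, 0.040152) ; Y_{8,3}(Ω₂) = (-0.239919, 0.072396) ; Δ = (-0.002328, -0.009808)
  [+4]  conj(Y_{8,4})(Ω₁) = (-0.002506, -0.005273) ; Y_{8,4}(Ω₂) = (0.025921, -0.193969) ; Δ = (-0.001088, 0.000349)
  [+5]  conj(Y_{8,5})(Ω₁) = (0.000509, 0.000366) ; Y_{8,5}(Ω₂) = (-0.283045, -0.176966) ; Δ = (-0.000079, -0.000194)
  [+6]  conj(Y_{8,6})(Ω₁) = (-0.000050, -0.000006) ; Y_{8,6}(Ω₂) = (0.053676, -0.035639) ; Δ = (-0.000003, 0.000001)
  [+7]  conj(Y_{8,7})(Ω₁) = (0.000003, -0.000001) ; Y_{8,7}(Ω₂) = (-0.069713, -0.431393) ; Δ = (-0.000001, -0.000001)
  [+8]  conj(Y_{8,8})(Ω₁) = (-0.000000, 0.000000) ; Y_{8,8}(Ω₂) = (-0.354148, -0.096374) ; Δ = (0.000000, -0.000000)
Σ over m = (-0.310340, -0.000000); ×(4π/17) → (-0.229403, -0.000000). Real part: -0.229403

-0.229403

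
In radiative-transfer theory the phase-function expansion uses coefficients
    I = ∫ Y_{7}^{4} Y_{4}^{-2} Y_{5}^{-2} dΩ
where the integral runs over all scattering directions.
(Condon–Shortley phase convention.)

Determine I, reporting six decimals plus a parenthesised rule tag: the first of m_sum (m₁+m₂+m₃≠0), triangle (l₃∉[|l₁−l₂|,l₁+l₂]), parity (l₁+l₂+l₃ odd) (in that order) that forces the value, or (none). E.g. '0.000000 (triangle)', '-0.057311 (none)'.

0.139828 (none)

Rules hold: Σm=0, L=16 even, 3≤5≤11.
N = 15·9·11 = 1485
Δ = 6!·8!·2!/17! = 1/6126120
Racah Σ t=2..4: t=2:+1/69120 t=3:−1/20736 t=4:+1/69120 = -1/51840
⇒ 3j(7 4 5; 0 0 0)² = 280/21879, sgn +1
Racah Σ t=0..2: t=0:+1/1036800 t=1:−1/172800 t=2:+1/483840 = -1/362880
⇒ 3j(7 4 5; 4 -2 -2)² = 20/1547, sgn +1
4πI² = N·(3j₀)²·(3jₘ)² = 12000/48841
I = +1·√(0.245695/4π) = 0.13982777
No selection rule forces the value: the integral is nonzero (none).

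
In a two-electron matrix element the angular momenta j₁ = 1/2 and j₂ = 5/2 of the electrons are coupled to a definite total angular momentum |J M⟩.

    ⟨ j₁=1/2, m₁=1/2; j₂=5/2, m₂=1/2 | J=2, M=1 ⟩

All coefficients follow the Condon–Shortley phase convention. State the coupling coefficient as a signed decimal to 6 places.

+√(1/3) ≈ +0.577350

√[5·1!0!4!/6! · 1!0!3!2!3!1!] = √(12)
  +(−1)^0/∏(0,1,0,3,0,1)! = 1/6  (running 1/6)
⟨..|..⟩ = √(12)·(1/6) = +0.577350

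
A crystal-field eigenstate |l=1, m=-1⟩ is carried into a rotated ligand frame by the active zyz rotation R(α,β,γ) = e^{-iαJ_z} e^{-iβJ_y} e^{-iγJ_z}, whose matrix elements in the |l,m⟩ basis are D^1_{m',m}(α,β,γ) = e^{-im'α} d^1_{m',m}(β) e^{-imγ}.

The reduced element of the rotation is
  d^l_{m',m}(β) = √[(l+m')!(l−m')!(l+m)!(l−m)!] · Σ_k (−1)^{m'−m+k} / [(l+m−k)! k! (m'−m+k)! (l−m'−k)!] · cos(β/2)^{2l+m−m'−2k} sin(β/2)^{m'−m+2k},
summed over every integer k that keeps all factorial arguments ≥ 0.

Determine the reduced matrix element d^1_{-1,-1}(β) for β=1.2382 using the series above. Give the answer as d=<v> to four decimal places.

d^1_{-1,-1}(β=1.2382) via the finite sum:
c=cos(1.238200/2)=0.814401, s=sin(1.238200/2)=0.580302; N=√[1·2·1·2]=2.000000
The bounds max(0,m−m')=0 and min(l+m,l−m')=0 give 1 term
  k=0: (−1)^0·2.0000/(2)·0.8144^2·0.5803^0 = +0.663249
d^1_{-1,-1}(1.2382) = +0.663249

d=0.6632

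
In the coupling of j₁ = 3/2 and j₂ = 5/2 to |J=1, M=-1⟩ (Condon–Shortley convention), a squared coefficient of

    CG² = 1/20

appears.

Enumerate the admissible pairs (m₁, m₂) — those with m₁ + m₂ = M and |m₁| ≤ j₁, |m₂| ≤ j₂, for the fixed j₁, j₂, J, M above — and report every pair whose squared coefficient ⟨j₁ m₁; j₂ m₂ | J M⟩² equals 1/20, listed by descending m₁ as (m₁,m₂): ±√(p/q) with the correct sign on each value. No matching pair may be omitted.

Admissible pairs with m₁+m₂ = M = -1: (-3/2,1/2), (-1/2,-1/2), (1/2,-3/2), (3/2,-5/2)
  (m₁,m₂)=(3/2,-5/2): CG² = 1/2, CG = +√(1/2)
  (m₁,m₂)=(1/2,-3/2): CG² = 3/10, CG = −√(3/10)
  (m₁,m₂)=(-1/2,-1/2): CG² = 3/20, CG = +√(3/20)
  (m₁,m₂)=(-3/2,1/2): CG² = 1/20, CG = −√(1/20)   ← matches the target
Pairs with CG² = 1/20: (-3/2,1/2): −√(1/20)

(-3/2,1/2): −√(1/20)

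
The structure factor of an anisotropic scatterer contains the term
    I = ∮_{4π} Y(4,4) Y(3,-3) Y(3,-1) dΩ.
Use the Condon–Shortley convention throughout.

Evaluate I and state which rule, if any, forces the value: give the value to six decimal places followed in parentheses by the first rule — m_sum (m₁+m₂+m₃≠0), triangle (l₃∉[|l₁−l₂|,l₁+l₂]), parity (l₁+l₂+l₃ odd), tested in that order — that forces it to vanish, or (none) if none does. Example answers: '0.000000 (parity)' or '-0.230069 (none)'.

-0.166198 (none)

Rules hold: Σm=0, L=10 even, 1≤3≤7.
N = 9·7·7 = 441
Δ = 4!·4!·2!/11! = 1/34650
Racah Σ t=1..3: t=1:−1/72 t=2:+1/16 t=3:−1/72 = 5/144
⇒ 3j(4 3 3; 0 0 0)² = 2/77, sgn -1
Racah Σ t=0..0: t=0:+1/1152 = 1/1152
⇒ 3j(4 3 3; 4 -3 -1)² = 1/33, sgn +1
4πI² = N·(3j₀)²·(3jₘ)² = 42/121
I = -1·√(0.347107/4π) = -0.16619847
No selection rule forces the value: the integral is nonzero (none).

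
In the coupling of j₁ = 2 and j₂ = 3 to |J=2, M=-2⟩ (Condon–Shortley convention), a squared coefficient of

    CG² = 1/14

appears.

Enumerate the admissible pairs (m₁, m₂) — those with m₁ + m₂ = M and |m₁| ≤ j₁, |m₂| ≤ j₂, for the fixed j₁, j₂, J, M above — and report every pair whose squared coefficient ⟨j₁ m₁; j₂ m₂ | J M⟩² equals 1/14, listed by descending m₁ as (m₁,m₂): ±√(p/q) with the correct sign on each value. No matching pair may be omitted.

Admissible pairs with m₁+m₂ = M = -2: (-2,0), (-1,-1), (0,-2), (1,-3)
  (m₁,m₂)=(1,-3): CG² = 5/14, CG = +√(5/14)
  (m₁,m₂)=(0,-2): CG² = 5/14, CG = −√(5/14)
  (m₁,m₂)=(-1,-1): CG² = 3/14, CG = +√(3/14)
  (m₁,m₂)=(-2,0): CG² = 1/14, CG = −√(1/14)   ← matches the target
Pairs with CG² = 1/14: (-2,0): −√(1/14)

(-2,0): −√(1/14)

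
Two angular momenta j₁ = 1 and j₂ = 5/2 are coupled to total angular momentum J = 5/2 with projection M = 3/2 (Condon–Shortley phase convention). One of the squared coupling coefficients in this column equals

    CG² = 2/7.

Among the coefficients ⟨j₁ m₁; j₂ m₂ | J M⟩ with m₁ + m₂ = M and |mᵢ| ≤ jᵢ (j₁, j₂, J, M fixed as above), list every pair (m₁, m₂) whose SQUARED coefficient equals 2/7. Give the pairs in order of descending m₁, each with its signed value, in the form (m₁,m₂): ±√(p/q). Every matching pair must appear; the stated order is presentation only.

Admissible pairs with m₁+m₂ = M = 3/2: (-1,5/2), (0,3/2), (1,1/2)
  (m₁,m₂)=(1,1/2): CG² = 16/35, CG = +√(16/35)
  (m₁,m₂)=(0,3/2): CG² = 9/35, CG = −√(9/35)
  (m₁,m₂)=(-1,5/2): CG² = 2/7, CG = −√(2/7)   ← matches the target
Pairs with CG² = 2/7: (-1,5/2): −√(2/7)

(-1,5/2): −√(2/7)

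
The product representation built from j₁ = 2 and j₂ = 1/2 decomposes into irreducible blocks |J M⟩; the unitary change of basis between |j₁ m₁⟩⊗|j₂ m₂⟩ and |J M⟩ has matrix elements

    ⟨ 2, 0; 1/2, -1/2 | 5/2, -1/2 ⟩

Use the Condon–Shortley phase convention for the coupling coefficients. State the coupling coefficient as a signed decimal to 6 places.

+√(3/5) = +0.774597

j₁+j₂−J=0  J+j₁−j₂=4  J−j₁+j₂=1  j₁+j₂+J+1=6
(j₁±m₁, j₂±m₂, J±M) = (2,2,0,1,2,3)
P² = 48/5
sum k=0..0:
  [0] +1/4 = 1/4
S = 1/4
C² = P²·S² = 3/5 ; C = +0.774597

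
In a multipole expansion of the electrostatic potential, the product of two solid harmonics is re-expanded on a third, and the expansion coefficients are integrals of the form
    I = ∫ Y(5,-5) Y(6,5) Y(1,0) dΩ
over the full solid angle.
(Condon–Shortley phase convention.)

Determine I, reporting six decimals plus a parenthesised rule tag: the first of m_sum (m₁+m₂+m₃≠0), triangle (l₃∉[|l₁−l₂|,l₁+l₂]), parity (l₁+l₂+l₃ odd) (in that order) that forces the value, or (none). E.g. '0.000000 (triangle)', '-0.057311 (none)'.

-0.135514 (none)

Checks pass: Σm=0; 12 even; l₃=1∈[1,11].
(2·5+1)(2·6+1)(2·1+1) = 429
Δ: 10! 0! 2! / 13! → 1/858
sum: t=5:−1/14400 = -1/14400
3j²(5 6 1; 0 0 0) = Δ·Π!·Σ² = 6/143  (sign +1)
sum: t=10:+1/3628800 = 1/3628800
3j²(5 6 1; -5 5 0) = Δ·Π!·Σ² = 1/78  (sign -1)
combine: 4πI² = 429·6/143·1/78 = 3/13
take √, sign -1: I = -0.13551395
No selection rule forces the value: the integral is nonzero (none).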